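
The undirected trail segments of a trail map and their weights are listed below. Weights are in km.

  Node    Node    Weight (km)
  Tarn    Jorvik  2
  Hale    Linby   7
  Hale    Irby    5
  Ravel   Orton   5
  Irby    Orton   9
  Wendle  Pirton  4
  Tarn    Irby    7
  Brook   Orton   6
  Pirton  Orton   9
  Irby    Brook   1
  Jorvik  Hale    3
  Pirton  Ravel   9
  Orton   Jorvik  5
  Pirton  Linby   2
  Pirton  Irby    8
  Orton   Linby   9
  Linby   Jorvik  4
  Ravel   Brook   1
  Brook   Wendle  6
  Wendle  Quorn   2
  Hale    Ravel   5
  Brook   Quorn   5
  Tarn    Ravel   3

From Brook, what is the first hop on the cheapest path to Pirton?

Irby

Enumerating some paths:
Brook–Ravel–Pirton: 1+9 = 10
Brook–Irby–Pirton: 1+8 = 9
Brook–Quorn–Wendle–Pirton: 5+2+4 = 11
Brook–Wendle–Pirton: 6+4 = 10
The minimum is 9 km via Brook–Irby–Pirton.
So from Brook the first move is to Irby.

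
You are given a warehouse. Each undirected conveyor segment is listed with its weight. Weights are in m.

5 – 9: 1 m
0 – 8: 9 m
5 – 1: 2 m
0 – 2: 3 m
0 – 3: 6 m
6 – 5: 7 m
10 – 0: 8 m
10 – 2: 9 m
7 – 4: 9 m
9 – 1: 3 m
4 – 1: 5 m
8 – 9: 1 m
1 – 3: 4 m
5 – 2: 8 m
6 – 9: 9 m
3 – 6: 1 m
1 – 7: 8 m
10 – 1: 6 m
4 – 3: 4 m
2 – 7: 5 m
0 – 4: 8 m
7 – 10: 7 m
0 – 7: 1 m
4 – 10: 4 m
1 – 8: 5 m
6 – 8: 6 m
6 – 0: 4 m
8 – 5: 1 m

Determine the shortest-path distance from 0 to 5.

Shortest distances from 0:
0: 0
7: 1  (via 0)
2: 3  (via 0)
6: 4  (via 0)
3: 5  (via 6)
4: 8  (via 0)
10: 8  (via 0)
1: 9  (via 7)
8: 9  (via 0)
5: 10  (via 8)
Shortest route: 0–8–5 = 10 m.

10 m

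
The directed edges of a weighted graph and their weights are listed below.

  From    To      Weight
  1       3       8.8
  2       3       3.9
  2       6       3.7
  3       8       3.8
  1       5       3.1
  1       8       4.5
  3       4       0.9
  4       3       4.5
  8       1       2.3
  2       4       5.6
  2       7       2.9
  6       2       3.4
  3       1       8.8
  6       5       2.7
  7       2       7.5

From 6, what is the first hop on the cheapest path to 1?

2

Compare a few routes:
6–2–4–3–8–1: 3.4+5.6+4.5+3.8+2.3 = 19.6
6–2–3–1: 3.4+3.9+8.8 = 16.1
6–2–3–8–1: 3.4+3.9+3.8+2.3 = 13.4
6–2–4–3–1: 3.4+5.6+4.5+8.8 = 22.3
Cheapest is 6–2–3–8–1 at 13.4.
So from 6 the first move is to 2.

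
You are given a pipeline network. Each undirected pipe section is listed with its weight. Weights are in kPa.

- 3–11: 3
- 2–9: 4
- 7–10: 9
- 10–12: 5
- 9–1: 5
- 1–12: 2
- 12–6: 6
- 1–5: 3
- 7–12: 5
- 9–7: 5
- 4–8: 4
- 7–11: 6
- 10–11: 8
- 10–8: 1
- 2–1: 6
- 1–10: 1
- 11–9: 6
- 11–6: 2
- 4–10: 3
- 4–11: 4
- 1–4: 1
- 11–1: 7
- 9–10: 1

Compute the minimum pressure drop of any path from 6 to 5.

Candidate routes:
6 - 12 - 1 - 5: 6+2+3 = 11
6 - 11 - 1 - 5: 2+7+3 = 12
6 - 11 - 4 - 1 - 5: 2+4+1+3 = 10
The minimum is 10 kPa via 6 - 11 - 4 - 1 - 5.

10 kPa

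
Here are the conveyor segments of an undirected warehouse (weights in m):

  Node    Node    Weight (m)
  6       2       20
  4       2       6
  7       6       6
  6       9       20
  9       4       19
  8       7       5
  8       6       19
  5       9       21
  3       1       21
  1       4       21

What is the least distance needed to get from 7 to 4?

32 m

Enumerating some paths:
7–6–2–4: 6+20+6 = 32
7–6–9–4: 6+20+19 = 45
The minimum is 32 m via 7–6–2–4.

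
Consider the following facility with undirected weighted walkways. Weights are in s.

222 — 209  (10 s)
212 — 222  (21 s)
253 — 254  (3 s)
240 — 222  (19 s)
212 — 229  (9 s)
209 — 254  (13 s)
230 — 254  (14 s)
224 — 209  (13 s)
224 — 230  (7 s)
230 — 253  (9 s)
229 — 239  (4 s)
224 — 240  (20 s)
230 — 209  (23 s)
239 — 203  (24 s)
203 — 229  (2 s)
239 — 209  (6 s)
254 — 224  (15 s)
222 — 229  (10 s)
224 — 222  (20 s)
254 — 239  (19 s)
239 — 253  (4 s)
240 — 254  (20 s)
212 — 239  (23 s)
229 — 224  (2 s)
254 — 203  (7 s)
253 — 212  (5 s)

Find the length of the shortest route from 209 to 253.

10 s

Shortest distances from 209:
209: 0
239: 6  (via 209)
222: 10  (via 209)
229: 10  (via 239)
253: 10  (via 239)
Shortest route: 209–239–253 = 10 s.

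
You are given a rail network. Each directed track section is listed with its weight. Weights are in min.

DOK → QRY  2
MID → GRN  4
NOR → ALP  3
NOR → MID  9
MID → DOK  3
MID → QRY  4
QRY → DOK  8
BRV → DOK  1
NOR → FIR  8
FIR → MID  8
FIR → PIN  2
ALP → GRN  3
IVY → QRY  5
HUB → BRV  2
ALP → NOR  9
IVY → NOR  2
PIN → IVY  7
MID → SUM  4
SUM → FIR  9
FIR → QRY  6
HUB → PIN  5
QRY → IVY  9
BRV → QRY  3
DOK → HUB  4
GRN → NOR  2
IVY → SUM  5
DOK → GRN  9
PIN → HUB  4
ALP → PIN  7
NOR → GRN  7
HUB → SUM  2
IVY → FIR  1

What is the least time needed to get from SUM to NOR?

20 min

Settle nodes by increasing distance from SUM:
SUM: 0
FIR: 9  (via SUM)
PIN: 11  (via FIR)
HUB: 15  (via PIN)
QRY: 15  (via FIR)
BRV: 17  (via HUB)
MID: 17  (via FIR)
IVY: 18  (via PIN)
DOK: 18  (via BRV)
NOR: 20  (via IVY)
Shortest route: SUM–FIR–PIN–IVY–NOR = 20 min.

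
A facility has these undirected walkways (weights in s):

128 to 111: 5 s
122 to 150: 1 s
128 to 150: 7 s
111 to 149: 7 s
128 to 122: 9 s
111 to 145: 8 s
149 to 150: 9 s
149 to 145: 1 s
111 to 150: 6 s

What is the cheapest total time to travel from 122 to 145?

11 s

Compare a few routes:
122–150–111–145: 1+6+8 = 15
122–150–149–145: 1+9+1 = 11
122–150–111–149–145: 1+6+7+1 = 15
The minimum is 11 s via 122–150–149–145.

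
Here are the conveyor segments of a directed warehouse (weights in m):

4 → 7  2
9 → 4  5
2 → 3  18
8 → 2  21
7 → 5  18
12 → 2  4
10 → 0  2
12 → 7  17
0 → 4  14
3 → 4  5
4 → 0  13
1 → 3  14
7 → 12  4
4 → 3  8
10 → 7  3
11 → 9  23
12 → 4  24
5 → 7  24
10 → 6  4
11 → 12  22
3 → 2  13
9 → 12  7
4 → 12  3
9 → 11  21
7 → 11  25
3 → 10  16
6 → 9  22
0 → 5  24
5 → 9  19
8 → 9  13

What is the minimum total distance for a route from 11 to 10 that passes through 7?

Best 11 to 7: 11 → 9 → 4 → 7 costing 30
Shortest 7→10: 7 → 12 → 2 → 3 → 10 = 42
Total via 7: 30 + 42 = 72 m.

72 m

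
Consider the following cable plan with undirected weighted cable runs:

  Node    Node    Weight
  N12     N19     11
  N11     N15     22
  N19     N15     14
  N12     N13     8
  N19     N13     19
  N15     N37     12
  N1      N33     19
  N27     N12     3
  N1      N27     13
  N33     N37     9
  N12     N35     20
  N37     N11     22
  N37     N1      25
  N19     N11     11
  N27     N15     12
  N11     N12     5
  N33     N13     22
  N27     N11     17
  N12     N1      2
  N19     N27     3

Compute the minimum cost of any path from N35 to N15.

Candidate routes:
N35 - N12 - N27 - N19 - N15: 20+3+3+14 = 40
N35 - N12 - N27 - N15: 20+3+12 = 35
The minimum is 35 via N35 - N12 - N27 - N15.

35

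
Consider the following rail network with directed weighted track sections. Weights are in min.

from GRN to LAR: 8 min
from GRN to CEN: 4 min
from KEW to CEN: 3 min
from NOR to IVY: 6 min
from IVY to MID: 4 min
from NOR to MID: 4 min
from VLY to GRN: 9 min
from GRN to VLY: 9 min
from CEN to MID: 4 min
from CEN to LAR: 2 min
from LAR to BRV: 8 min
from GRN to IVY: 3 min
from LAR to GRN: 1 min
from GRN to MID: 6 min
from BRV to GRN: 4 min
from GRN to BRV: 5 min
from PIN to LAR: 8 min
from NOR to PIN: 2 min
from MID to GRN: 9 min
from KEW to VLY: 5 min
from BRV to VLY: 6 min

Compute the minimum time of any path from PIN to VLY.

18 min

Settle nodes by increasing distance from PIN:
PIN: 0
LAR: 8  (via PIN)
GRN: 9  (via LAR)
IVY: 12  (via GRN)
CEN: 13  (via GRN)
BRV: 14  (via GRN)
MID: 15  (via GRN)
VLY: 18  (via GRN)
Shortest route: PIN–LAR–GRN–VLY = 18 min.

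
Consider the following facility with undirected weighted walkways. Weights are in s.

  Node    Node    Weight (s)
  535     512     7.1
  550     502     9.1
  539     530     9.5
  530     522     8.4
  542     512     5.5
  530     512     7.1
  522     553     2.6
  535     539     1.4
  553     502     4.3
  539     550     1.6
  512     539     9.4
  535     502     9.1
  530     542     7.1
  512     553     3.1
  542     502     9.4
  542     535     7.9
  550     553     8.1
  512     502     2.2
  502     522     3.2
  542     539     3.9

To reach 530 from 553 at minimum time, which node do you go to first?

Candidate routes:
553 - 502 - 512 - 530: 4.3+2.2+7.1 = 13.6
553 - 522 - 530: 2.6+8.4 = 11
553 - 512 - 530: 3.1+7.1 = 10.2
Cheapest is 553 - 512 - 530 at 10.2 s.
So from 553 the first move is to 512.

512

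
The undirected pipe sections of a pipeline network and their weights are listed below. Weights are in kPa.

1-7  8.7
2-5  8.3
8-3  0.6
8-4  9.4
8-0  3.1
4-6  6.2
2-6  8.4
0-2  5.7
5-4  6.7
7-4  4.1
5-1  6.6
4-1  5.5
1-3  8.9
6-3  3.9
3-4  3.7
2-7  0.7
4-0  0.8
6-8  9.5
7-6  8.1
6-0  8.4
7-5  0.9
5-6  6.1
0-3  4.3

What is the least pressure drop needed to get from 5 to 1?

Shortest distances from 5:
5: 0
7: 0.9  (via 5)
2: 1.6  (via 7)
4: 5  (via 7)
0: 5.8  (via 4)
6: 6.1  (via 5)
1: 6.6  (via 5)
Shortest route: 5 → 1 = 6.6 kPa.

6.6 kPa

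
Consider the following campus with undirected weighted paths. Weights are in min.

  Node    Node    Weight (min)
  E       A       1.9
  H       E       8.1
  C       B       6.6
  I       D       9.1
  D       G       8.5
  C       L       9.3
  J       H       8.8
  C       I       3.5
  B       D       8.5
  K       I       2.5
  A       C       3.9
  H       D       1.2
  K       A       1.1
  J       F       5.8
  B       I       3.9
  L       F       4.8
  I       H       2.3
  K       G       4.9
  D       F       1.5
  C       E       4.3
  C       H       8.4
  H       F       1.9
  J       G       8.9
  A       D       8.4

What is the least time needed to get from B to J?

13.9 min

Settle nodes by increasing distance from B:
B: 0
I: 3.9  (via B)
H: 6.2  (via I)
K: 6.4  (via I)
C: 6.6  (via B)
D: 7.4  (via H)
A: 7.5  (via K)
F: 8.1  (via H)
E: 9.4  (via A)
G: 11.3  (via K)
L: 12.9  (via F)
J: 13.9  (via F)
Shortest route: B–I–H–F–J = 13.9 min.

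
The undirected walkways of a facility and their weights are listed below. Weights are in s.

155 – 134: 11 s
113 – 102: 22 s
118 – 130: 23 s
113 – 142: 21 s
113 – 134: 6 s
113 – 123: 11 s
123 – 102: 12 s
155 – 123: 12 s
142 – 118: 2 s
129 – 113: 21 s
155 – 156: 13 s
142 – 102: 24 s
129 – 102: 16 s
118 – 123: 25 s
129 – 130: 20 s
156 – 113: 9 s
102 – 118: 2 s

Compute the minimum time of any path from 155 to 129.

38 s

Running Dijkstra from 155:
155: 0
134: 11  (via 155)
123: 12  (via 155)
156: 13  (via 155)
113: 17  (via 134)
102: 24  (via 123)
118: 26  (via 102)
142: 28  (via 118)
129: 38  (via 113)
Shortest route: 155 → 134 → 113 → 129 = 38 s.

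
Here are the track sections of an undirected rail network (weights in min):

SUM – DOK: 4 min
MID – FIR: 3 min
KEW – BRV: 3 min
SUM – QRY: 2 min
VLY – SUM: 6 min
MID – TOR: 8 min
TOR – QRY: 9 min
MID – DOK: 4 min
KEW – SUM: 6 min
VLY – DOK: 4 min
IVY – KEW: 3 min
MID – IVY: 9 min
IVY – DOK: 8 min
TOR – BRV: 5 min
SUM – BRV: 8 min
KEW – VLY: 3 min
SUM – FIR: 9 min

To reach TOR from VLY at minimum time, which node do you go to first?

Candidate routes:
VLY–KEW–BRV–TOR: 3+3+5 = 11
VLY–DOK–MID–TOR: 4+4+8 = 16
VLY–SUM–QRY–TOR: 6+2+9 = 17
The minimum is 11 min via VLY–KEW–BRV–TOR.
So from VLY the first move is to KEW.

KEW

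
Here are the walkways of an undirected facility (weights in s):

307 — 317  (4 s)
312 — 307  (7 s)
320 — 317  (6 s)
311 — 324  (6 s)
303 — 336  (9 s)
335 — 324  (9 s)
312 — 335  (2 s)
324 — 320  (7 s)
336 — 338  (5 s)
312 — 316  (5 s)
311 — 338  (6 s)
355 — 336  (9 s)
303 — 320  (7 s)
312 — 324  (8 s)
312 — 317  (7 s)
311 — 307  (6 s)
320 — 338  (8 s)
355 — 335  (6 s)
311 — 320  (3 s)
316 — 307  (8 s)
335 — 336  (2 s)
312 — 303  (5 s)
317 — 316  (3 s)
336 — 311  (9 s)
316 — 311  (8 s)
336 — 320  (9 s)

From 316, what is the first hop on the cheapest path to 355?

Enumerating some paths:
316 - 312 - 335 - 336 - 355: 5+2+2+9 = 18
316 - 312 - 335 - 355: 5+2+6 = 13
The minimum is 13 s via 316 - 312 - 335 - 355.
So from 316 the first move is to 312.

312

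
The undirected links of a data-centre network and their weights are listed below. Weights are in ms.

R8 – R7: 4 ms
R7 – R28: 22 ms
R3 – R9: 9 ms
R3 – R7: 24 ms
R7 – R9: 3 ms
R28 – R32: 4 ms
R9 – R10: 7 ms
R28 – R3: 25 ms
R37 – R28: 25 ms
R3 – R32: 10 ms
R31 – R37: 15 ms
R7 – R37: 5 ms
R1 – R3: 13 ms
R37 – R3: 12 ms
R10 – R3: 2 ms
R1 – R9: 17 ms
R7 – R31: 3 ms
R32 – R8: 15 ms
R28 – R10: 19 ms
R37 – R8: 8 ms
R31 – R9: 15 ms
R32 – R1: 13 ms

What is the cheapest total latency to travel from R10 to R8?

14 ms

Running Dijkstra from R10:
R10: 0
R3: 2  (via R10)
R9: 7  (via R10)
R7: 10  (via R9)
R32: 12  (via R3)
R31: 13  (via R7)
R37: 14  (via R3)
R8: 14  (via R7)
Shortest route: R10 → R9 → R7 → R8 = 14 ms.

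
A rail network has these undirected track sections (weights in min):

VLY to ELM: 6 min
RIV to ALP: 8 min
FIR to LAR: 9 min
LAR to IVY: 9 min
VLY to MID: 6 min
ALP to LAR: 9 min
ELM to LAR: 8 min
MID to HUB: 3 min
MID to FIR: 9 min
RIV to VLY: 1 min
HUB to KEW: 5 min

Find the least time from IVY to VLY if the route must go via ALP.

27 min

Shortest IVY→ALP: IVY–LAR–ALP = 18
Shortest ALP→VLY: ALP–RIV–VLY = 9
Total via ALP: 18 + 9 = 27 min.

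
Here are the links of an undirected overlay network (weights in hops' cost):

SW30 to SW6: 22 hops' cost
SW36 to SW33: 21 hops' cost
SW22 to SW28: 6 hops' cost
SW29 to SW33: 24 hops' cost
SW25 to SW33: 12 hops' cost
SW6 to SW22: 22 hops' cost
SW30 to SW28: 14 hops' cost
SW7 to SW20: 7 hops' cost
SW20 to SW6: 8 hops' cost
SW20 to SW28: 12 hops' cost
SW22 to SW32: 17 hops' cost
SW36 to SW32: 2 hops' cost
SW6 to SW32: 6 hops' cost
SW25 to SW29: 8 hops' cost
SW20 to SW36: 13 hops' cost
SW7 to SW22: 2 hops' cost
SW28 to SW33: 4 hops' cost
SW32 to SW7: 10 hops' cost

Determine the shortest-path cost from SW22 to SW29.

30 hops' cost

Compare a few routes:
SW22 - SW28 - SW33 - SW25 - SW29: 6+4+12+8 = 30
SW22 - SW28 - SW33 - SW29: 6+4+24 = 34
The minimum is 30 hops' cost via SW22 - SW28 - SW33 - SW25 - SW29.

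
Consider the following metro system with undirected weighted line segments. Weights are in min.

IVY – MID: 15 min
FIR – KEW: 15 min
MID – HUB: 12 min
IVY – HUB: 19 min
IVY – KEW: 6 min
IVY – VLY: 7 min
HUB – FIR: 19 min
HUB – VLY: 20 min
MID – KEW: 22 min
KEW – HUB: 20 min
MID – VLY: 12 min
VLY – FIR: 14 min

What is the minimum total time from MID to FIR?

Shortest distances from MID:
MID: 0
HUB: 12  (via MID)
VLY: 12  (via MID)
IVY: 15  (via MID)
KEW: 21  (via IVY)
FIR: 26  (via VLY)
Shortest route: MID → VLY → FIR = 26 min.

26 min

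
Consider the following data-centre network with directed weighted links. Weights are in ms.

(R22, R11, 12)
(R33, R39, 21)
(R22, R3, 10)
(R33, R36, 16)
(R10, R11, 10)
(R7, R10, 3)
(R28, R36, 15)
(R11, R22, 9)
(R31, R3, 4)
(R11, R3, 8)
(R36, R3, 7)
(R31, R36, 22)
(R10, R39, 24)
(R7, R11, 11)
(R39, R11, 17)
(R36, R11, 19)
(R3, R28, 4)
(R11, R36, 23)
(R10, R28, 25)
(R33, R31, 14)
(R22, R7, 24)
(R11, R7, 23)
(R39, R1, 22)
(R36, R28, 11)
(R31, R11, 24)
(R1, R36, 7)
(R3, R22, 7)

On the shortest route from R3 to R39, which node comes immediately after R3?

Enumerating some paths:
R3 → R22 → R11 → R7 → R10 → R39: 7+12+23+3+24 = 69
R3 → R22 → R7 → R10 → R39: 7+24+3+24 = 58
Cheapest is R3 → R22 → R7 → R10 → R39 at 58 ms.
So from R3 the first move is to R22.

R22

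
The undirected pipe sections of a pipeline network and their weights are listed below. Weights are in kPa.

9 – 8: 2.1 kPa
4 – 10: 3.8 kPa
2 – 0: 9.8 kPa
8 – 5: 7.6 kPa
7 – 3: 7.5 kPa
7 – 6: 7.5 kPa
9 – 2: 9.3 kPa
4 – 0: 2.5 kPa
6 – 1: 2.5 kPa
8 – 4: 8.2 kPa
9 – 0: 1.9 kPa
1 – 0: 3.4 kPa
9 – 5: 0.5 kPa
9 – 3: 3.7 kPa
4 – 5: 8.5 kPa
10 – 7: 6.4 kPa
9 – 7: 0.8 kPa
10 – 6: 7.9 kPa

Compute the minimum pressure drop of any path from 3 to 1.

Candidate routes:
3–7–9–0–1: 7.5+0.8+1.9+3.4 = 13.6
3–9–0–1: 3.7+1.9+3.4 = 9
The minimum is 9 kPa via 3–9–0–1.

9 kPa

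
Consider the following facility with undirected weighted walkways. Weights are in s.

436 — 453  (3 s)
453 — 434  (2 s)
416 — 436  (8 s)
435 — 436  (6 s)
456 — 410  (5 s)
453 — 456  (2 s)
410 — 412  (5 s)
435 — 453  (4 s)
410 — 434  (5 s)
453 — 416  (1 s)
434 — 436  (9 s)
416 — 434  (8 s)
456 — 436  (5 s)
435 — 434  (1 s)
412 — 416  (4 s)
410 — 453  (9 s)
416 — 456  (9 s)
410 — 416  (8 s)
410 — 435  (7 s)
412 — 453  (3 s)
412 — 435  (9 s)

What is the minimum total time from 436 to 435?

Settle nodes by increasing distance from 436:
436: 0
453: 3  (via 436)
416: 4  (via 453)
456: 5  (via 436)
434: 5  (via 453)
412: 6  (via 453)
435: 6  (via 436)
Shortest route: 436 → 435 = 6 s.

6 s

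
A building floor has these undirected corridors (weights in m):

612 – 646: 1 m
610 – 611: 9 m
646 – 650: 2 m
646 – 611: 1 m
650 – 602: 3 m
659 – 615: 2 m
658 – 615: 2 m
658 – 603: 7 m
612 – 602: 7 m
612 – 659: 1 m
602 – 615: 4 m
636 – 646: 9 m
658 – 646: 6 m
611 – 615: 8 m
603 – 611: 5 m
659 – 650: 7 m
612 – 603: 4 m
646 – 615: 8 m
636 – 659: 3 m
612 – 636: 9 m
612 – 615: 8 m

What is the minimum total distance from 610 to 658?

16 m

Settle nodes by increasing distance from 610:
610: 0
611: 9  (via 610)
646: 10  (via 611)
612: 11  (via 646)
659: 12  (via 612)
650: 12  (via 646)
615: 14  (via 659)
603: 14  (via 611)
602: 15  (via 650)
636: 15  (via 659)
658: 16  (via 646)
Shortest route: 610–611–646–658 = 16 m.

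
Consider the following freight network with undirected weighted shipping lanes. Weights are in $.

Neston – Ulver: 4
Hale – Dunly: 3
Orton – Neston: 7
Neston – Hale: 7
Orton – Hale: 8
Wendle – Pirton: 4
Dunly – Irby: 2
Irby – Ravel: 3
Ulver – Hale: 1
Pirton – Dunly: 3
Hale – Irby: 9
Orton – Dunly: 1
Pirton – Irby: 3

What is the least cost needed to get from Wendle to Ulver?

$11

Settle nodes by increasing distance from Wendle:
Wendle: 0
Pirton: 4  (via Wendle)
Irby: 7  (via Pirton)
Dunly: 7  (via Pirton)
Orton: 8  (via Dunly)
Hale: 10  (via Dunly)
Ravel: 10  (via Irby)
Ulver: 11  (via Hale)
Shortest route: Wendle–Pirton–Dunly–Hale–Ulver = $11.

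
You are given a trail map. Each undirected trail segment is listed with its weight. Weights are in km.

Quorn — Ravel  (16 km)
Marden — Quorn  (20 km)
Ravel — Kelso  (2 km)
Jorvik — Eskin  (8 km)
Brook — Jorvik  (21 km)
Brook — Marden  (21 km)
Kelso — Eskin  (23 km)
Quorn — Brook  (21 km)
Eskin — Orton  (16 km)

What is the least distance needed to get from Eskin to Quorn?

41 km

Running Dijkstra from Eskin:
Eskin: 0
Jorvik: 8  (via Eskin)
Orton: 16  (via Eskin)
Kelso: 23  (via Eskin)
Ravel: 25  (via Kelso)
Brook: 29  (via Jorvik)
Quorn: 41  (via Ravel)
Shortest route: Eskin → Kelso → Ravel → Quorn = 41 km.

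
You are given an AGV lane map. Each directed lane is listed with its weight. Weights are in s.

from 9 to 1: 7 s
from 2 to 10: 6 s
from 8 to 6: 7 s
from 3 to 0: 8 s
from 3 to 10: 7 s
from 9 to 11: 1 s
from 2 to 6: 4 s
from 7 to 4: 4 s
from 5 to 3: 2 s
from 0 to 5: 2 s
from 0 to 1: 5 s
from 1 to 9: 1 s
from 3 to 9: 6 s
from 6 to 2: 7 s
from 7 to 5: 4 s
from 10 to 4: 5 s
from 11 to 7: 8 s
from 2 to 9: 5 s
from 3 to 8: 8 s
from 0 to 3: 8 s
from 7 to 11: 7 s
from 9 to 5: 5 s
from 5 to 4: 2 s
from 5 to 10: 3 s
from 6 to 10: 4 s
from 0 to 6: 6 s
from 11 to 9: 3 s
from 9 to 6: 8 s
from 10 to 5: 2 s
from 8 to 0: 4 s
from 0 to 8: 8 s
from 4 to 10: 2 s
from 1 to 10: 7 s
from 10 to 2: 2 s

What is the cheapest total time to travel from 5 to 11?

Settle nodes by increasing distance from 5:
5: 0
3: 2  (via 5)
4: 2  (via 5)
10: 3  (via 5)
2: 5  (via 10)
9: 8  (via 3)
6: 9  (via 2)
11: 9  (via 9)
Shortest route: 5 → 3 → 9 → 11 = 9 s.

9 s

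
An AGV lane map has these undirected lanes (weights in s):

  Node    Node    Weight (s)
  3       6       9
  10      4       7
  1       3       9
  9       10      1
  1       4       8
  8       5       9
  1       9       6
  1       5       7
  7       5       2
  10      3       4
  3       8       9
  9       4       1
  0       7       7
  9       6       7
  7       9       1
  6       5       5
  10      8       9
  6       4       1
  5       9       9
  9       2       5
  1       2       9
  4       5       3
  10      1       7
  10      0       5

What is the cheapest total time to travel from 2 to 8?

15 s

Running Dijkstra from 2:
2: 0
9: 5  (via 2)
4: 6  (via 9)
7: 6  (via 9)
10: 6  (via 9)
6: 7  (via 4)
5: 8  (via 7)
1: 9  (via 2)
3: 10  (via 10)
0: 11  (via 10)
8: 15  (via 10)
Shortest route: 2–9–10–8 = 15 s.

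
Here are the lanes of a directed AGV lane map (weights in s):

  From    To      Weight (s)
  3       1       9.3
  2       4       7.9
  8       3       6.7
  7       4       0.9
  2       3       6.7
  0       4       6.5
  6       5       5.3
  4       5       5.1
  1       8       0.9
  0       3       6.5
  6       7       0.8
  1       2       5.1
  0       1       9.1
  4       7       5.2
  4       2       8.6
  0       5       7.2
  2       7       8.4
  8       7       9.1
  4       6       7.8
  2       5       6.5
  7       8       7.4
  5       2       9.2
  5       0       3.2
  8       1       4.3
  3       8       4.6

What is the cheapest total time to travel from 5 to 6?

Running Dijkstra from 5:
5: 0
0: 3.2  (via 5)
2: 9.2  (via 5)
3: 9.7  (via 0)
4: 9.7  (via 0)
1: 12.3  (via 0)
8: 13.2  (via 1)
7: 14.9  (via 4)
6: 17.5  (via 4)
Shortest route: 5–0–4–6 = 17.5 s.

17.5 s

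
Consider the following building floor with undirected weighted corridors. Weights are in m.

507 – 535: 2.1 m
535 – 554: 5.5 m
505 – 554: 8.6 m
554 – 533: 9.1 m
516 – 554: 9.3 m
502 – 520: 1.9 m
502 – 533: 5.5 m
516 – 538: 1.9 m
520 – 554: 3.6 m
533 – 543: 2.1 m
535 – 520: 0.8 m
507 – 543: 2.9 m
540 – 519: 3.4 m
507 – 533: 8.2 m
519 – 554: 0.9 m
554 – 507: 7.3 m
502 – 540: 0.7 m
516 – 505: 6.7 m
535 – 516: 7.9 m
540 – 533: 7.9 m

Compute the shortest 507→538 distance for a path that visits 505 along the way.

23.7 m

Best 507 to 505: 507 → 535 → 520 → 554 → 505 costing 15.1
Shortest 505→538: 505 → 516 → 538 = 8.6
Total via 505: 15.1 + 8.6 = 23.7 m.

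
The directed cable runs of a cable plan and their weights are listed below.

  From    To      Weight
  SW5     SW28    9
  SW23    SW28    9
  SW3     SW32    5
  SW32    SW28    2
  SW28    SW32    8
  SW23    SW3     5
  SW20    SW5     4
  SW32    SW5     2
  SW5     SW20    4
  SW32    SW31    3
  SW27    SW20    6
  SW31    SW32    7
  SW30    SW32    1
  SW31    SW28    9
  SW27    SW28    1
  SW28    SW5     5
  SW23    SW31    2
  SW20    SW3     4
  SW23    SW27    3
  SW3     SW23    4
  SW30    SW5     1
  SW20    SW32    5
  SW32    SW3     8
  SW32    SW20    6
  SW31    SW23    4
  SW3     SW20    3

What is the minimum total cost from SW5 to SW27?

Settle nodes by increasing distance from SW5:
SW5: 0
SW20: 4  (via SW5)
SW3: 8  (via SW20)
SW28: 9  (via SW5)
SW32: 9  (via SW20)
SW23: 12  (via SW3)
SW31: 12  (via SW32)
SW27: 15  (via SW23)
Shortest route: SW5 → SW20 → SW3 → SW23 → SW27 = 15.

15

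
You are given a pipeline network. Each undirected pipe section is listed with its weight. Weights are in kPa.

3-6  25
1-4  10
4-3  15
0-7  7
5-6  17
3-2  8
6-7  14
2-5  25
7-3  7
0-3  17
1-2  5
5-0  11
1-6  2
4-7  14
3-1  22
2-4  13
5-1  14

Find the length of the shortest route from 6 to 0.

Candidate routes:
6 → 5 → 0: 17+11 = 28
6 → 1 → 2 → 3 → 7 → 0: 2+5+8+7+7 = 29
6 → 7 → 0: 14+7 = 21
6 → 1 → 5 → 0: 2+14+11 = 27
The minimum is 21 kPa via 6 → 7 → 0.

21 kPa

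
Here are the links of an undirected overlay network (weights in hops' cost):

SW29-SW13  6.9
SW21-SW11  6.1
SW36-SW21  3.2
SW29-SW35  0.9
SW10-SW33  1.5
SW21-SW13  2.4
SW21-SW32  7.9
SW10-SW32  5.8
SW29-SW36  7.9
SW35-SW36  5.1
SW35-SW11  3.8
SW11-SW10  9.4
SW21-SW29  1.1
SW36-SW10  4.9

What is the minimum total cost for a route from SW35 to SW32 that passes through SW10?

Best SW35 to SW10: SW35 → SW36 → SW10 costing 10
Shortest SW10→SW32: SW10 → SW32 = 5.8
Total via SW10: 10 + 5.8 = 15.8 hops' cost.

15.8 hops' cost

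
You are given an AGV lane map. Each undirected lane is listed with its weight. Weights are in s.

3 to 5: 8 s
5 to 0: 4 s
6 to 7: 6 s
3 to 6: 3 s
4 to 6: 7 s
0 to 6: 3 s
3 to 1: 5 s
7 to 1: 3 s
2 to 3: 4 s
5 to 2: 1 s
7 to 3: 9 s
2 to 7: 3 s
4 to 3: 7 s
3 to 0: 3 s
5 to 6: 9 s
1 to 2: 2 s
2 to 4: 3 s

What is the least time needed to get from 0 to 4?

Running Dijkstra from 0:
0: 0
3: 3  (via 0)
6: 3  (via 0)
5: 4  (via 0)
2: 5  (via 5)
1: 7  (via 2)
4: 8  (via 2)
Shortest route: 0 → 5 → 2 → 4 = 8 s.

8 s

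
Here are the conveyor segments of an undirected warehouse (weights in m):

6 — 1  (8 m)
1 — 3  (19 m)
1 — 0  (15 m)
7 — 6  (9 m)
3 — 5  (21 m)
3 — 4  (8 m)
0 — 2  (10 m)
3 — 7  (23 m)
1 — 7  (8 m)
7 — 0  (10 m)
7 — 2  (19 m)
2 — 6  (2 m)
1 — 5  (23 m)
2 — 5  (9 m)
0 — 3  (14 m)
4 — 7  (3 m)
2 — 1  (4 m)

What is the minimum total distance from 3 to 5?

21 m

Compare a few routes:
3–4–7–6–2–5: 8+3+9+2+9 = 31
3–5: 21 = 21
Cheapest is 3–5 at 21 m.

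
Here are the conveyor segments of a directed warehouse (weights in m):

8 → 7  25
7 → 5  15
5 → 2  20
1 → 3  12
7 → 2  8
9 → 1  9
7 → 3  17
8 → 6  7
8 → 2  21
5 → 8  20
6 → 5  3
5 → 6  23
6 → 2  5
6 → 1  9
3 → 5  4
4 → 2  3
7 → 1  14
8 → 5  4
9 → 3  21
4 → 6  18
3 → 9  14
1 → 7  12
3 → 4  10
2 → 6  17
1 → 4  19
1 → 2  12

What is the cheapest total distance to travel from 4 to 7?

Running Dijkstra from 4:
4: 0
2: 3  (via 4)
6: 18  (via 4)
5: 21  (via 6)
1: 27  (via 6)
3: 39  (via 1)
7: 39  (via 1)
Shortest route: 4–6–1–7 = 39 m.

39 m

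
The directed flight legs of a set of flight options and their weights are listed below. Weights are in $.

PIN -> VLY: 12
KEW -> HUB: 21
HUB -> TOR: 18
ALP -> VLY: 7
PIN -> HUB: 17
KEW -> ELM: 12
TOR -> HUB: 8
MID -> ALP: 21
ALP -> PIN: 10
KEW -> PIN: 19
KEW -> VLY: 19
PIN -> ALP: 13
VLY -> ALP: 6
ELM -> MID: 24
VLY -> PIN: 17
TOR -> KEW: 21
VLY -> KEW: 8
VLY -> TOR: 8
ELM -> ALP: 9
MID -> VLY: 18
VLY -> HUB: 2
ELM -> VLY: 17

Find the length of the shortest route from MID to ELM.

Compare a few routes:
MID–VLY–KEW–ELM: 18+8+12 = 38
MID–VLY–TOR–KEW–ELM: 18+8+21+12 = 59
MID–ALP–VLY–KEW–ELM: 21+7+8+12 = 48
Cheapest is MID–VLY–KEW–ELM at $38.

$38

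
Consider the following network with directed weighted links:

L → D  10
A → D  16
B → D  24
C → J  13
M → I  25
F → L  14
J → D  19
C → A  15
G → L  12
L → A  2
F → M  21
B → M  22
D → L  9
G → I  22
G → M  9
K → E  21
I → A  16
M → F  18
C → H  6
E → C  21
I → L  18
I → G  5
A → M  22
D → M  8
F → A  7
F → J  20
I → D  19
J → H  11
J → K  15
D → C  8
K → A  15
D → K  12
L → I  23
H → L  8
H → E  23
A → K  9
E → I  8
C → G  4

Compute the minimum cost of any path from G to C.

Settle nodes by increasing distance from G:
G: 0
M: 9  (via G)
L: 12  (via G)
A: 14  (via L)
D: 22  (via L)
I: 22  (via G)
K: 23  (via A)
F: 27  (via M)
C: 30  (via D)
Shortest route: G–L–D–C = 30.

30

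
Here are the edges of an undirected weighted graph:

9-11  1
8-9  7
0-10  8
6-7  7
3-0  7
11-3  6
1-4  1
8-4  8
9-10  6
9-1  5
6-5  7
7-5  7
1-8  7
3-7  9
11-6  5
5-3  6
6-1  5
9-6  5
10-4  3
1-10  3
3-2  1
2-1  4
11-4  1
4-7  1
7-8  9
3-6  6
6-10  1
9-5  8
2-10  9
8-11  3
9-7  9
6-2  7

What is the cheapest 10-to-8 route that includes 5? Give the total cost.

Best 10 to 5: 10–6–5 costing 8
Shortest 5→8: 5–7–4–11–8 = 12
Total via 5: 8 + 12 = 20.

20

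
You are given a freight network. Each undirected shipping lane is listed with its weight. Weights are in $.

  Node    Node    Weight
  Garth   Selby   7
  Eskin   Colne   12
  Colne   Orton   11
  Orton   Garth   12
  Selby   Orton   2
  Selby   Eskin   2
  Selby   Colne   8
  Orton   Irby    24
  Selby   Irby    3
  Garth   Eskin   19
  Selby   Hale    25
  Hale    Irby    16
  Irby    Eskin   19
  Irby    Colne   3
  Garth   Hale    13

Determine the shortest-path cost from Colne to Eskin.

$8

Compare a few routes:
Colne - Selby - Eskin: 8+2 = 10
Colne - Irby - Selby - Eskin: 3+3+2 = 8
Cheapest is Colne - Irby - Selby - Eskin at $8.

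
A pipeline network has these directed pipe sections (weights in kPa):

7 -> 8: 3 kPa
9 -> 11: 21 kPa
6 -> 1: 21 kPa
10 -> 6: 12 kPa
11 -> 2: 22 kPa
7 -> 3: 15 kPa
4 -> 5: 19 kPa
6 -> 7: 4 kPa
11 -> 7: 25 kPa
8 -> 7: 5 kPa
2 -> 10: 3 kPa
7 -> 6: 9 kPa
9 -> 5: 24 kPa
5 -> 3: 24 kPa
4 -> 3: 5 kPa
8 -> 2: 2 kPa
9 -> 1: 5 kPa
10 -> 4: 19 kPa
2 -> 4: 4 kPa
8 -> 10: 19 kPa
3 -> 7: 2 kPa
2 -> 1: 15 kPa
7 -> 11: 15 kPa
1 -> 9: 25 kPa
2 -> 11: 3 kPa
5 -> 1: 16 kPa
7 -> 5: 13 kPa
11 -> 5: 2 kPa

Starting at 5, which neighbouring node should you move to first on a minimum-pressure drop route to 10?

Compare a few routes:
5 → 3 → 7 → 8 → 2 → 10: 24+2+3+2+3 = 34
5 → 3 → 7 → 8 → 10: 24+2+3+19 = 48
Cheapest is 5 → 3 → 7 → 8 → 2 → 10 at 34 kPa.
So from 5 the first move is to 3.

3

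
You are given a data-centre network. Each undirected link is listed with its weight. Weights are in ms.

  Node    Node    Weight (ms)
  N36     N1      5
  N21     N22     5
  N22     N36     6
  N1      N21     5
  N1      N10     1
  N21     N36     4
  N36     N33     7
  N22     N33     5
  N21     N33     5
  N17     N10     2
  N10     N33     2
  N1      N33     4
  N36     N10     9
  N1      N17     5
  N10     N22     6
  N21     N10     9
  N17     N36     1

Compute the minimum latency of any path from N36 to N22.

Compare a few routes:
N36 - N22: 6 = 6
N36 - N17 - N10 - N22: 1+2+6 = 9
N36 - N21 - N22: 4+5 = 9
The minimum is 6 ms via N36 - N22.

6 ms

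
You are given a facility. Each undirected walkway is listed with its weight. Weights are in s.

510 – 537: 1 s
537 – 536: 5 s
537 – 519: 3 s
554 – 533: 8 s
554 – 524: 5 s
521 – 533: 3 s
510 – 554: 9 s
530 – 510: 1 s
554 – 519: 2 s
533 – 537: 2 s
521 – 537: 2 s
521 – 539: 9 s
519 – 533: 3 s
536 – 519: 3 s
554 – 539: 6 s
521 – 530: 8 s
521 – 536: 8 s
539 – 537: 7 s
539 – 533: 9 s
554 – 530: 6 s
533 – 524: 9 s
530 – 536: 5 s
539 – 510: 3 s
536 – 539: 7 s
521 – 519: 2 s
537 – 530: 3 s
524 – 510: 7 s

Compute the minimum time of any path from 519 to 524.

Running Dijkstra from 519:
519: 0
521: 2  (via 519)
554: 2  (via 519)
536: 3  (via 519)
533: 3  (via 519)
537: 3  (via 519)
510: 4  (via 537)
530: 5  (via 510)
539: 7  (via 510)
524: 7  (via 554)
Shortest route: 519 → 554 → 524 = 7 s.

7 s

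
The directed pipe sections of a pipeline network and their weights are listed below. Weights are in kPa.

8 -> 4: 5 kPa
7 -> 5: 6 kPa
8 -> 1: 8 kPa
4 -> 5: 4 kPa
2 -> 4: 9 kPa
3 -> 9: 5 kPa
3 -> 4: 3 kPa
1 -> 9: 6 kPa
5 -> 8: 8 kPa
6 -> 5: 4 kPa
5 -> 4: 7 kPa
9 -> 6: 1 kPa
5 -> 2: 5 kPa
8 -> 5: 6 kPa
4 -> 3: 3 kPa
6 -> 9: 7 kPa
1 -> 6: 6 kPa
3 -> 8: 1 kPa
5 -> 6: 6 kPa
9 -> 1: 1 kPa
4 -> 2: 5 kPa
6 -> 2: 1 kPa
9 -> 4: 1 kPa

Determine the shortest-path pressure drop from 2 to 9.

17 kPa

Compare a few routes:
2–4–3–9: 9+3+5 = 17
2–4–5–6–9: 9+4+6+7 = 26
The minimum is 17 kPa via 2–4–3–9.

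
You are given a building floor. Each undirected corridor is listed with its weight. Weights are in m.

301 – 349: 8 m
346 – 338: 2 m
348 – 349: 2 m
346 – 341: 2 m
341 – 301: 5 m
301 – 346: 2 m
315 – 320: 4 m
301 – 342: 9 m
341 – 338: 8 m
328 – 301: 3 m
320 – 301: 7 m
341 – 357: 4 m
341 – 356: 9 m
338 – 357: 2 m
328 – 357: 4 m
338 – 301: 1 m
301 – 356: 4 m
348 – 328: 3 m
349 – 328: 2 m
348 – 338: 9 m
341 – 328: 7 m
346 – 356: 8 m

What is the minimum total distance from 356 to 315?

Compare a few routes:
356–301–320–315: 4+7+4 = 15
356–346–301–320–315: 8+2+7+4 = 21
356–341–346–301–320–315: 9+2+2+7+4 = 24
356–346–338–301–320–315: 8+2+1+7+4 = 22
The minimum is 15 m via 356–301–320–315.

15 m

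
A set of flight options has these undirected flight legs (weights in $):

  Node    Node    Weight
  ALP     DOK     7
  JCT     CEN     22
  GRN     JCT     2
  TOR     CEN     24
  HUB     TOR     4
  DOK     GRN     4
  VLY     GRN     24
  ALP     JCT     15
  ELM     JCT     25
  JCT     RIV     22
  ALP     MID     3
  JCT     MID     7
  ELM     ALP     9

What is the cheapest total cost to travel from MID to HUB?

Compare a few routes:
MID → ALP → DOK → GRN → JCT → CEN → TOR → HUB: 3+7+4+2+22+24+4 = 66
MID → JCT → CEN → TOR → HUB: 7+22+24+4 = 57
Cheapest is MID → JCT → CEN → TOR → HUB at $57.

$57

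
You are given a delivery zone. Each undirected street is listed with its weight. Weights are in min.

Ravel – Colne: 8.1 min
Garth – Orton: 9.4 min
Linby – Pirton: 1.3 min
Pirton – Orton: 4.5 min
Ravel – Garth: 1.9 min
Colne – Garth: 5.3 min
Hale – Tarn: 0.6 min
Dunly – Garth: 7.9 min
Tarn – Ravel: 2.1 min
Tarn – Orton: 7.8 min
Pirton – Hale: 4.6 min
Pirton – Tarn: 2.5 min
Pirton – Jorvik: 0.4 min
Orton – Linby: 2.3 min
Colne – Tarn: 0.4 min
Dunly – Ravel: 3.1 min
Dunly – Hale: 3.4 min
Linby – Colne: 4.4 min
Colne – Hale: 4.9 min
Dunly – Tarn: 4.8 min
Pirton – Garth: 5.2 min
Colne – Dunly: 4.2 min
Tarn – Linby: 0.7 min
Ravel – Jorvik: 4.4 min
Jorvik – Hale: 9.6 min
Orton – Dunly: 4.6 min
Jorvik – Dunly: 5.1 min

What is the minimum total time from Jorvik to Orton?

4 min

Compare a few routes:
Jorvik → Pirton → Linby → Orton: 0.4+1.3+2.3 = 4
Jorvik → Pirton → Orton: 0.4+4.5 = 4.9
The minimum is 4 min via Jorvik → Pirton → Linby → Orton.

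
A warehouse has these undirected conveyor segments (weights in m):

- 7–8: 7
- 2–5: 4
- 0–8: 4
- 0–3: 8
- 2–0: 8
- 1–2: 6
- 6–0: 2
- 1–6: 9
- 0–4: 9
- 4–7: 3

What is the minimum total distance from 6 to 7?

13 m

Compare a few routes:
6 → 0 → 4 → 7: 2+9+3 = 14
6 → 0 → 8 → 7: 2+4+7 = 13
Cheapest is 6 → 0 → 8 → 7 at 13 m.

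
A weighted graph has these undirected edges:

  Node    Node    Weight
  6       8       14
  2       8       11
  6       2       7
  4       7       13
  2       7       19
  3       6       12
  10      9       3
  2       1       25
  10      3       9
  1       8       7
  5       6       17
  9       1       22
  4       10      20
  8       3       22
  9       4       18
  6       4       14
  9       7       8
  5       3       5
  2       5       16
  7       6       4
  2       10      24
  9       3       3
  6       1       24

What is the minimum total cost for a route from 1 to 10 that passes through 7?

Shortest 1→7: 1–8–6–7 = 25
Best 7 to 10: 7–9–10 costing 11
Total via 7: 25 + 11 = 36.

36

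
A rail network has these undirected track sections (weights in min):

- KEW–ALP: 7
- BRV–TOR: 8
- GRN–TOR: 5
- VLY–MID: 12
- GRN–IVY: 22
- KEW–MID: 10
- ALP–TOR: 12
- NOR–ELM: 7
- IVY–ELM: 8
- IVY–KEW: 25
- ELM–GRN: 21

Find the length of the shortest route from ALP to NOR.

45 min

Candidate routes:
ALP–KEW–IVY–ELM–NOR: 7+25+8+7 = 47
ALP–TOR–GRN–ELM–NOR: 12+5+21+7 = 45
ALP–KEW–IVY–GRN–ELM–NOR: 7+25+22+21+7 = 82
ALP–TOR–GRN–IVY–ELM–NOR: 12+5+22+8+7 = 54
The minimum is 45 min via ALP–TOR–GRN–ELM–NOR.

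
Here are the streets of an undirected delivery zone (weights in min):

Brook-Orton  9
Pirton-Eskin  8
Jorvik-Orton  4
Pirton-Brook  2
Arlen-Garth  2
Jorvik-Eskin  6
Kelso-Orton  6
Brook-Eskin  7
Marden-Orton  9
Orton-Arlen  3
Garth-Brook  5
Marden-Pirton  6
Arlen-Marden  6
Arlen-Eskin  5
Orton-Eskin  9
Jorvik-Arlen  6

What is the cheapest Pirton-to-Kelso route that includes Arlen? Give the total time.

Best Pirton to Arlen: Pirton → Brook → Garth → Arlen costing 9
Best Arlen to Kelso: Arlen → Orton → Kelso costing 9
Total via Arlen: 9 + 9 = 18 min.

18 min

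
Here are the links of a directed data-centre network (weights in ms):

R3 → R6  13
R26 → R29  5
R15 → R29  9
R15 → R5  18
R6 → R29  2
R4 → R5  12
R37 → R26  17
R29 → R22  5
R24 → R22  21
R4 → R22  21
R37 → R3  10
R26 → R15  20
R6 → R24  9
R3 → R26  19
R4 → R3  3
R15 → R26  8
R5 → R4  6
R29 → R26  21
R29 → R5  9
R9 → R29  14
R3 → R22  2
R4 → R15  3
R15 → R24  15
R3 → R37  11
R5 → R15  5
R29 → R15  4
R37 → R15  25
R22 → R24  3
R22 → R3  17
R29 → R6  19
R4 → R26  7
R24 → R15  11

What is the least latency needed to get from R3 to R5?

24 ms

Running Dijkstra from R3:
R3: 0
R22: 2  (via R3)
R24: 5  (via R22)
R37: 11  (via R3)
R6: 13  (via R3)
R29: 15  (via R6)
R15: 16  (via R24)
R26: 19  (via R3)
R5: 24  (via R29)
Shortest route: R3 → R6 → R29 → R5 = 24 ms.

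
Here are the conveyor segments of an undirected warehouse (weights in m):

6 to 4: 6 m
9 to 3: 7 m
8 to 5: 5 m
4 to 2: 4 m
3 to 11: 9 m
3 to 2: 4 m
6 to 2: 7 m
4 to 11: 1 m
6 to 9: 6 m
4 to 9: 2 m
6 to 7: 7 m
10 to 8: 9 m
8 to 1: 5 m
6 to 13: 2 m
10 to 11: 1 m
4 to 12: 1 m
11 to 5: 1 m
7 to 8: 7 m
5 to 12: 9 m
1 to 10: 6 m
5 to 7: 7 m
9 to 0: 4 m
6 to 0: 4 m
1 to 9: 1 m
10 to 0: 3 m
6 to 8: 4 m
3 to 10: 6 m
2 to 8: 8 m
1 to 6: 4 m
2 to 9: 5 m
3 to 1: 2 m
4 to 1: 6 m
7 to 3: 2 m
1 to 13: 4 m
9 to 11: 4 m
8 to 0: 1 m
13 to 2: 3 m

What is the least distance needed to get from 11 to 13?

8 m

Compare a few routes:
11–4–9–1–13: 1+2+1+4 = 8
11–4–6–13: 1+6+2 = 9
The minimum is 8 m via 11–4–9–1–13.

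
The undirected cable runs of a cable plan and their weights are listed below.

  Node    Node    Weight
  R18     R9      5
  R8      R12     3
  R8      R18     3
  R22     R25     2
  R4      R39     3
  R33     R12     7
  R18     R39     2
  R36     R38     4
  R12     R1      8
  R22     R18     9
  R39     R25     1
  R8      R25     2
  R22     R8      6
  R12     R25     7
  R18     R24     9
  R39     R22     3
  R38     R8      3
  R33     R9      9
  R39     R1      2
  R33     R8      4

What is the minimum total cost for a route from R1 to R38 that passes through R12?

Shortest R1→R12: R1–R12 = 8
Best R12 to R38: R12–R8–R38 costing 6
Total via R12: 8 + 6 = 14.

14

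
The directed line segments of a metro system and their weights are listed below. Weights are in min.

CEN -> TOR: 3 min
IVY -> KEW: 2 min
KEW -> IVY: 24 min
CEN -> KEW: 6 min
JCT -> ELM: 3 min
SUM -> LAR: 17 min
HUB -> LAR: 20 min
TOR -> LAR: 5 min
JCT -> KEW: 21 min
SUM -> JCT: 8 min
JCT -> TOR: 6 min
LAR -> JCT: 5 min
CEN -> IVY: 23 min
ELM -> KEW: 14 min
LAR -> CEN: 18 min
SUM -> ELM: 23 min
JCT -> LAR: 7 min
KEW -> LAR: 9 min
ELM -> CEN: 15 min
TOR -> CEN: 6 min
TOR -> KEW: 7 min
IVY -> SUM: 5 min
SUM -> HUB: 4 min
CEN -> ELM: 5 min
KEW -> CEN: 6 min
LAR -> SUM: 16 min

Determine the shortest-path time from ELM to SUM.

39 min

Settle nodes by increasing distance from ELM:
ELM: 0
KEW: 14  (via ELM)
CEN: 15  (via ELM)
TOR: 18  (via CEN)
LAR: 23  (via KEW)
JCT: 28  (via LAR)
IVY: 38  (via KEW)
SUM: 39  (via LAR)
Shortest route: ELM → KEW → LAR → SUM = 39 min.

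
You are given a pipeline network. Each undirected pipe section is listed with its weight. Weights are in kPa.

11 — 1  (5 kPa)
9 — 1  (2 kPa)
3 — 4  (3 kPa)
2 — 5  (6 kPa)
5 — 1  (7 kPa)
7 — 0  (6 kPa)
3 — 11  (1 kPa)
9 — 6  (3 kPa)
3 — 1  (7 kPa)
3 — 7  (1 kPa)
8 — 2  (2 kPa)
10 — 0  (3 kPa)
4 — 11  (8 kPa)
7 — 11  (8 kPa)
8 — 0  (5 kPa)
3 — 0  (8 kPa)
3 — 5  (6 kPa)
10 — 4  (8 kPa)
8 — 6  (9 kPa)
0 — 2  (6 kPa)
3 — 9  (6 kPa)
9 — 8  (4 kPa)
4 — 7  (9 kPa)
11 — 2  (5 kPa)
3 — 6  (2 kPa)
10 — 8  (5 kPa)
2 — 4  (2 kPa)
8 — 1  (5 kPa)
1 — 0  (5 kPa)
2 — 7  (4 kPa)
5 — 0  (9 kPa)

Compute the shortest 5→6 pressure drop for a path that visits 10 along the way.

24 kPa

Best 5 to 10: 5 → 0 → 10 costing 12
Best 10 to 6: 10 → 8 → 9 → 6 costing 12
Total via 10: 12 + 12 = 24 kPa.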